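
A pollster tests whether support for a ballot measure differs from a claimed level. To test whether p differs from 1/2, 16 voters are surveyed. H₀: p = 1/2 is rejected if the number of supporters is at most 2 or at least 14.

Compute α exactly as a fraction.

137/32768

The significance level is the null-hypothesis probability of the rejection region {≤2} ∪ {≥14}.
Each tail has probability (1 + 16 + 120)/65536; doubling gives α = 274/65536 = 137/32768.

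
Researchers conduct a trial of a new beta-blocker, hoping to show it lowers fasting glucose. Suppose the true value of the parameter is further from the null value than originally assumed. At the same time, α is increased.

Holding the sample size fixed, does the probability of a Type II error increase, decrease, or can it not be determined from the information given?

The further the true parameter sits from the null value, the more of the Ha sampling distribution falls in the rejection region. Relaxing α lowers the evidence threshold; under Ha, outcomes that previously fell short now trigger rejection. Both changes push β in the same direction.

It decreases.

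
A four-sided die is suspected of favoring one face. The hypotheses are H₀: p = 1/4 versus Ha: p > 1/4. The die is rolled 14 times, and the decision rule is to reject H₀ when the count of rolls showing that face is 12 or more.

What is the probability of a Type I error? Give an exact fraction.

Under H₀, X ~ Binomial(14, 1/4), and α = P(X ≥ 12).
P(X ≥ 12) = Σ_{j=12}^{14} C(14,j)·(1/4)^j·(3/4)^{14-j} = 431/134217728.

431/134217728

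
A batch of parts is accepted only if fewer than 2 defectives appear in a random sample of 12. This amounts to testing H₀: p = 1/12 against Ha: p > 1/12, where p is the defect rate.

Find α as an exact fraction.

2353932024203/8916100448256

α = P(reject H₀ | H₀ true) = P(X ≥ 2 | p = 1/12), X ~ Binomial(12, 1/12).
Via the complement, α = 1 − Σ_{j=0}^{1} C(12,j)(1/12)^j(11/12)^{12-j} = 2353932024203/8916100448256.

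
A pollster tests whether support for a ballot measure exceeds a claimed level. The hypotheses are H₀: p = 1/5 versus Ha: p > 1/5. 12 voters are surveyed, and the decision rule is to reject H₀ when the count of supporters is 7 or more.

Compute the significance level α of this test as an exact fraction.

α = P(reject H₀ | H₀ true) = P(K ≥ 7 | p = 1/5), with K ~ Binomial(12, 1/5).
P(K ≥ 7) = Σ_{j=7}^{12} C(12,j)·(1/5)^j·(4/5)^{12-j} = 952913/244140625.

952913/244140625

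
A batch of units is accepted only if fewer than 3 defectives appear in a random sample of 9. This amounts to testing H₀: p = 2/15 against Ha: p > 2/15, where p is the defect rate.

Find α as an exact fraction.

4119920576/38443359375

The significance level is the probability, assuming p = 2/15, of seeing 3 or more defectives in 9 draws.
Computing the lower-tail complement: 1 − 34323438799/38443359375 = 4119920576/38443359375.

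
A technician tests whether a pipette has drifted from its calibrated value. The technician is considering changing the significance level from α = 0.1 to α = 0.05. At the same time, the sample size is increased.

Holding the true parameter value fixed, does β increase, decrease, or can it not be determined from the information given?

The first change alone would make β increase; the second alone would make β decrease. Which effect dominates depends on the magnitudes, which are not given.

Cannot be determined from the information given.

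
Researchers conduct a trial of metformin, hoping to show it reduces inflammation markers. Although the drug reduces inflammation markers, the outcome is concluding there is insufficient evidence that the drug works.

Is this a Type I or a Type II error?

Type II error

The null hypothesis here is that the drug has no effect on inflammation markers.
'Concluding there is insufficient evidence that the drug works' corresponds to failing to reject H₀.
H₀ was not rejected but H₀ is false — a Type II error (false negative).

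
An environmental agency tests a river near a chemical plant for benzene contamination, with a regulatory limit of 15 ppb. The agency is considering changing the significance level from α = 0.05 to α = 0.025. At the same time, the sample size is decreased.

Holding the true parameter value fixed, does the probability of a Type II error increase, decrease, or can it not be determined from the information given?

It increases.

Tightening α shrinks the rejection region. When Ha holds, fewer sample outcomes clear the stricter threshold, so more fall in the acceptance region. Reducing n widens both sampling distributions, so the test has less ability to distinguish Ha from H₀. Both changes push β in the same direction.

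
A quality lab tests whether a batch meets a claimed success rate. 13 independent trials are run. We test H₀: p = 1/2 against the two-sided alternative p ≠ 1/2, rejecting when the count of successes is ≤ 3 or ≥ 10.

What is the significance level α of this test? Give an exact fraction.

Under H₀, S ~ Binomial(13, 1/2); α is the probability of landing in either tail, P(S ≤ 3) + P(S ≥ 10).
The two tails are symmetric, so α = 2·(1 + 13 + 78 + 286)/2^13 = 756/8192 = 189/2048.

189/2048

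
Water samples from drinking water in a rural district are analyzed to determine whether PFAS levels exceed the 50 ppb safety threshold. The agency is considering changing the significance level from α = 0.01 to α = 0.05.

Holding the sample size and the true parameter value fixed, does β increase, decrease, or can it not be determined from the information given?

It decreases.

A larger α widens the rejection region, so when the alternative is true more outcomes lead to rejection — failing to reject becomes less likely.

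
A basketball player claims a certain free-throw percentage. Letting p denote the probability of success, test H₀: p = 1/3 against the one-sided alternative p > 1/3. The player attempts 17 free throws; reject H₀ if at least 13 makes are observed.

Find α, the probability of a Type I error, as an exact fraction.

Under H₀, S ~ Binomial(17, 1/3), and α = P(S ≥ 13).
Adding the binomial terms for j = 13 through 17 with p = 1/3 yields 44099/129140163.

44099/129140163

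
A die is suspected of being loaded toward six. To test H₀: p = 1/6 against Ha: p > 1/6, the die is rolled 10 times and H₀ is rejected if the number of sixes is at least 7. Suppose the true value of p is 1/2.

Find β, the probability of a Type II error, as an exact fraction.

Under the alternative p = 1/2, Y ~ Binomial(10, 1/2); β is the probability the test does not reject, P(Y < 7).
Adding the binomial probabilities P(Y=0)+…+P(Y=6) at p = 1/2 gives 53/64.

53/64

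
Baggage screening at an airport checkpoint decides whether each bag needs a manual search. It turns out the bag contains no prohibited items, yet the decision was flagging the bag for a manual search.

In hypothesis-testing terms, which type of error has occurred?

The null hypothesis here is that the bag contains no prohibited items.
'Flagging the bag for a manual search' corresponds to rejecting H₀.
H₀ was rejected but H₀ is true — a Type I error (false positive).

Type I error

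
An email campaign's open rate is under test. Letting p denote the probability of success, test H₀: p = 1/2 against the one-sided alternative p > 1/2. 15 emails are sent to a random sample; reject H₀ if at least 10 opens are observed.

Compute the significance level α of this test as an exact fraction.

309/2048

α = P(reject H₀ | H₀ true) = P(K ≥ 10 | p = 1/2), with K ~ Binomial(15, 1/2).
That's C(15,10) + C(15,11) + C(15,12) + C(15,13) + C(15,14) + C(15,15) over 2^15, i.e. (3003 + 1365 + 455 + 105 + 15 + 1)/32768 = 4944/32768 = 309/2048.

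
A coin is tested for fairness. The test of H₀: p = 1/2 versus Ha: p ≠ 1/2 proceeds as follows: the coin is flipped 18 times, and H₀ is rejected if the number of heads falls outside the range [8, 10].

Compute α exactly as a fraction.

15751/32768

α = P(K ≤ 7 or K ≥ 11 | p = 1/2), K ~ Binomial(18, 1/2).
Each tail has probability (1 + 18 + 153 + 816 + 3060 + 8568 + 18564 + 31824)/262144; doubling gives α = 126008/262144 = 15751/32768.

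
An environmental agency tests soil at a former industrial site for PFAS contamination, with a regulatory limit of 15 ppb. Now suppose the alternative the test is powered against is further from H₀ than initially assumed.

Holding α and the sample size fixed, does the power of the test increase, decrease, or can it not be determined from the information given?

It increases.

A bigger departure from H₀ is easier for the test to detect, so it fails to reject less often.
Since power = 1 − β and β decreases, power increases.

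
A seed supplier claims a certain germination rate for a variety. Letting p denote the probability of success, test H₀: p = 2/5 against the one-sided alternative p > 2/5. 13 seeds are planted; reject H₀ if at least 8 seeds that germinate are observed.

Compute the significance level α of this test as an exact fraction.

119227136/1220703125

Under H₀, Y ~ Binomial(13, 2/5), and α = P(Y ≥ 8).
Summing C(13,j)(2/5)^j(3/5)^{13−j} for j = 8,…,13 gives 119227136/1220703125.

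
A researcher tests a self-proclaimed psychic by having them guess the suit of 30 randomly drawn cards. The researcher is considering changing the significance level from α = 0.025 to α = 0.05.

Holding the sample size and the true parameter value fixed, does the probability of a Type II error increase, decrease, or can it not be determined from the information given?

It decreases.

A larger α widens the rejection region, so when the alternative is true more outcomes lead to rejection — failing to reject becomes less likely.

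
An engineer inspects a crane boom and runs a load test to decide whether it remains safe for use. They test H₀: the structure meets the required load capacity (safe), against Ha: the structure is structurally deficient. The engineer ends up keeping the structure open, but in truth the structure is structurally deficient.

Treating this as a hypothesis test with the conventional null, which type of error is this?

Type II error

'Keeping the structure open' corresponds to failing to reject H₀.
H₀ was not rejected but H₀ is false — a Type II error (false negative).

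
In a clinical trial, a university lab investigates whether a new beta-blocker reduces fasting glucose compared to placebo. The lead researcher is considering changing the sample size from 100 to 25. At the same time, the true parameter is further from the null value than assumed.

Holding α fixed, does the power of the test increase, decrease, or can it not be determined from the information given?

Cannot be determined from the information given.

The first change alone would make β increase; the second alone would make β decrease. Which effect dominates depends on the magnitudes, which are not given.
Since power = 1 − β, the effect on power is likewise indeterminate.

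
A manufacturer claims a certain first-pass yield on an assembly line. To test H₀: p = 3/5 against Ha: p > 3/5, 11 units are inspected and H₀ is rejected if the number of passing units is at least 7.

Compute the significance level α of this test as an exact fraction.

5202873/9765625

The Type I error probability is α = P(X ≥ 7) computed under H₀, where X ~ Binomial(11, 3/5).
P(X ≥ 7) = Σ_{j=7}^{11} C(11,j)·(3/5)^j·(2/5)^{11-j} = 5202873/9765625.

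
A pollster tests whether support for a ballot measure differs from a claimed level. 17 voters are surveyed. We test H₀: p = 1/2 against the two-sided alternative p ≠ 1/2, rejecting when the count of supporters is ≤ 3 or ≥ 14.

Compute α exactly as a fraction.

Under H₀, Y ~ Binomial(17, 1/2); α is the probability of landing in either tail, P(Y ≤ 3) + P(Y ≥ 14).
The two tails are symmetric, so α = 2·(1 + 17 + 136 + 680)/2^17 = 1668/131072 = 417/32768.

417/32768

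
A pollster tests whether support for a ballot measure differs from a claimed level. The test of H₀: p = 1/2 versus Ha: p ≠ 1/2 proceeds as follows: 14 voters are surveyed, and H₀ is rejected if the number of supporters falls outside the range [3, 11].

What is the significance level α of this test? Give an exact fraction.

α = P(S ≤ 2 or S ≥ 12 | p = 1/2), S ~ Binomial(14, 1/2).
Each tail has probability (1 + 14 + 91)/16384; doubling gives α = 212/16384 = 53/4096.

53/4096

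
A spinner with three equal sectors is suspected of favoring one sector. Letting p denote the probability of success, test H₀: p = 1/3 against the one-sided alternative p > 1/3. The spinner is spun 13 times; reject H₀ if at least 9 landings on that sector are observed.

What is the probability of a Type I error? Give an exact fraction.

α = P(reject H₀ | H₀ true) = P(K ≥ 9 | p = 1/3), with K ~ Binomial(13, 1/3).
Summing C(13,j)(1/3)^j(2/3)^{13−j} for j = 9,…,13 gives 521/59049.

521/59049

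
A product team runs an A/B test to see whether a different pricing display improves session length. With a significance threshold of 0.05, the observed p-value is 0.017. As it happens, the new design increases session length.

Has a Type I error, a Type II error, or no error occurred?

No error (correct decision).

The conventional null hypothesis is that the new design has no effect on session length.
Since p = 0.017 < α = 0.05, H₀ is rejected.
H₀ is false (actually the new design increases session length).
The decision matches the true state — no error.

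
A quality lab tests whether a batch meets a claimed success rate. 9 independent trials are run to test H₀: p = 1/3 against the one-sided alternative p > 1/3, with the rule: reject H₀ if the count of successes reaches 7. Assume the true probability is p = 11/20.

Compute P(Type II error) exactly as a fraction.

A Type II error is failing to reject when Ha holds: with p = 11/20, β = P(X ≤ 6).
Equivalently, β = 1 − P(X ≥ 7) = 54431799039/64000000000.

54431799039/64000000000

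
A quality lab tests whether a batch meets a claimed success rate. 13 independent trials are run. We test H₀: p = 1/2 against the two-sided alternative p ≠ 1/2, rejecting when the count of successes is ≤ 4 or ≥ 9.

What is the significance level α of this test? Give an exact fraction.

1093/4096

Under H₀, S ~ Binomial(13, 1/2); α is the probability of landing in either tail, P(S ≤ 4) + P(S ≥ 9).
By symmetry, α = 2·P(S ≤ 4) = 2·(1 + 13 + 78 + 286 + 715)/8192 = 2186/8192 = 1093/4096.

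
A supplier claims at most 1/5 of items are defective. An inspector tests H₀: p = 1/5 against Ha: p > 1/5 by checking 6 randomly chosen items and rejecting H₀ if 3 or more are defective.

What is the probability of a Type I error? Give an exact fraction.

Under H₀, Y ~ Binomial(6, 1/5); the Type I error rate is P(Y ≥ 3).
Computing the lower-tail complement: 1 − 2816/3125 = 309/3125.

309/3125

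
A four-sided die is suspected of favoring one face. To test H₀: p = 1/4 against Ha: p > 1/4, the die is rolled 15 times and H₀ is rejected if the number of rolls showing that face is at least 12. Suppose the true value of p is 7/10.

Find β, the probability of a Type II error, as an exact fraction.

β = P(fail to reject H₀ | Ha true) = P(X ≤ 11 | p = 7/10), X ~ Binomial(15, 7/10).
Equivalently, β = 1 − P(X ≥ 12) = 87891509014119/125000000000000.

87891509014119/125000000000000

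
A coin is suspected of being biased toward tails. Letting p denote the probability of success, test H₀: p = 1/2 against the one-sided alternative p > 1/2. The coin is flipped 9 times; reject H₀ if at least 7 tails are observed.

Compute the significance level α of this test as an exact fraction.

23/256

α = P(reject H₀ | H₀ true) = P(S ≥ 7 | p = 1/2), with S ~ Binomial(9, 1/2).
P(S ≥ 7) = [C(9,7) + C(9,8) + C(9,9)] / 2^9 = (36 + 9 + 1) / 512 = 46/512 = 23/256.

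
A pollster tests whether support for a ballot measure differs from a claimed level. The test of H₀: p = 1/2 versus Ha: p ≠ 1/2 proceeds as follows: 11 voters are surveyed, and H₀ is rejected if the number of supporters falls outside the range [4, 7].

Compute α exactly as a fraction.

Under H₀, K ~ Binomial(11, 1/2); α is the probability of landing in either tail, P(K ≤ 3) + P(K ≥ 8).
The two tails are symmetric, so α = 2·(1 + 11 + 55 + 165)/2^11 = 464/2048 = 29/128.

29/128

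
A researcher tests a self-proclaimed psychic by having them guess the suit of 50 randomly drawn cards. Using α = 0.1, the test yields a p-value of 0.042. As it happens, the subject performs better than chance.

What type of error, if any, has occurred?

The conventional null hypothesis is that the subject is guessing at random (p = 1/4).
Since p = 0.042 < α = 0.1, H₀ is rejected.
H₀ is false (actually the subject performs better than chance).
The decision matches the true state — no error.

No error (correct decision).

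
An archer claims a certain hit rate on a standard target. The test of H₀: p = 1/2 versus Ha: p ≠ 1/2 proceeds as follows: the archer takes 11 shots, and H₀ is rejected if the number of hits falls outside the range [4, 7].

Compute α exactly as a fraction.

The significance level is the null-hypothesis probability of the rejection region {≤3} ∪ {≥8}.
Each tail has probability (1 + 11 + 55 + 165)/2048; doubling gives α = 464/2048 = 29/128.

29/128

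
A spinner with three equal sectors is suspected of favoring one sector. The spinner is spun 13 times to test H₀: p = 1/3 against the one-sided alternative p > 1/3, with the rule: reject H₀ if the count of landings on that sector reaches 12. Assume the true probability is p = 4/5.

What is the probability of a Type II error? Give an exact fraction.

β = P(fail to reject H₀ | Ha true) = P(K ≤ 11 | p = 4/5), K ~ Binomial(13, 4/5).
Equivalently, β = 1 − P(K ≥ 12) = 935490453/1220703125.

935490453/1220703125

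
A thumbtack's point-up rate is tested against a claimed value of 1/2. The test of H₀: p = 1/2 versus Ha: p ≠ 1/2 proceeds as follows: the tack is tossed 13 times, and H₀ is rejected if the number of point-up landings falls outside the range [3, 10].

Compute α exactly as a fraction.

Under H₀, S ~ Binomial(13, 1/2); α is the probability of landing in either tail, P(S ≤ 2) + P(S ≥ 11).
Each tail has probability (1 + 13 + 78)/8192; doubling gives α = 184/8192 = 23/1024.

23/1024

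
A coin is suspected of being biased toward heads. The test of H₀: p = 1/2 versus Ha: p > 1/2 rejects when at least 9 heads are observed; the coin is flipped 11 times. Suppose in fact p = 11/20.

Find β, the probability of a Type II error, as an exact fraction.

A Type II error is failing to reject when Ha holds: with p = 11/20, β = P(Y ≤ 8).
Summing C(11,j)·(11/20)^j·(9/20)^{11-j} for j = 0..8 gives 38288445266097/40960000000000.

38288445266097/40960000000000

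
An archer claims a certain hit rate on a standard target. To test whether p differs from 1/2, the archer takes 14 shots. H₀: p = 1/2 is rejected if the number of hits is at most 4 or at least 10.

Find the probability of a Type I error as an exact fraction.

1471/8192

α = P(S ≤ 4 or S ≥ 10 | p = 1/2), S ~ Binomial(14, 1/2).
By symmetry, α = 2·P(S ≤ 4) = 2·(1 + 14 + 91 + 364 + 1001)/16384 = 2942/16384 = 1471/8192.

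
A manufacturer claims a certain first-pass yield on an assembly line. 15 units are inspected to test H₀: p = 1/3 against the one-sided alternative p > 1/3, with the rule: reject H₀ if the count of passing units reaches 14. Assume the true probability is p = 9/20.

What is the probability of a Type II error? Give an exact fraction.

Under the alternative p = 9/20, S ~ Binomial(15, 9/20); β is the probability the test does not reject, P(S < 14).
Summing C(15,j)·(9/20)^j·(11/20)^{15-j} for j = 0..13 gives 16382009719056418393/16384000000000000000.

16382009719056418393/16384000000000000000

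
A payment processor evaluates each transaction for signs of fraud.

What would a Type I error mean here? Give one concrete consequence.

With the conventional null hypothesis that the transaction is legitimate:
A Type I error is rejecting H₀ when H₀ is true.
Here that means blocking the transaction and freezing the card when actually the transaction is legitimate.

A Type I error would mean concluding that the transaction is fraudulent when in fact the transaction is legitimate. Consequence: a legitimate purchase is declined and the customer's card is frozen.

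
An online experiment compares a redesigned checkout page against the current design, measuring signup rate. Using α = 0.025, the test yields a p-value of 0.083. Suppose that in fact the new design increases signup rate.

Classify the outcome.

Type II error

The conventional null hypothesis is that the new design has no effect on signup rate.
Since p = 0.083 ≥ α = 0.025, H₀ is not rejected.
H₀ is false (actually the new design increases signup rate).
Failing to reject a false H₀ is a Type II error.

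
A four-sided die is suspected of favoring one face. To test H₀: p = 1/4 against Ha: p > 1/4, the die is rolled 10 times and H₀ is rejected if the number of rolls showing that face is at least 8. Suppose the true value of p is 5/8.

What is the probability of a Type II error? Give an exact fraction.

211794831/268435456

A Type II error is failing to reject when Ha holds: with p = 5/8, β = P(K ≤ 7).
Summing C(10,j)·(5/8)^j·(3/8)^{10-j} for j = 0..7 gives 211794831/268435456.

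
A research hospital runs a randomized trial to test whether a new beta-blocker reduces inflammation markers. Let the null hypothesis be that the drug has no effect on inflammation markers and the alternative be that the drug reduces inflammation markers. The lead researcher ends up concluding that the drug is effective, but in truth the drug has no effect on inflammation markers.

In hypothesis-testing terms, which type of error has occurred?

'Concluding that the drug is effective' corresponds to rejecting H₀.
H₀ was rejected but H₀ is true — a Type I error (false positive).

Type I error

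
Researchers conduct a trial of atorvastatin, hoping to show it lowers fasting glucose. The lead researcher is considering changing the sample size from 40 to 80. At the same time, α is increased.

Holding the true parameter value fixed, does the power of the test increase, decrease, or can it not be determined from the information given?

A larger sample reduces the standard error, pulling the sampling distribution under Ha further from the non-rejection region. With a larger α the critical value moves toward the center, so more of the Ha sampling distribution lies in the rejection region. Both changes push β in the same direction.
Since power = 1 − β and β decreases, power increases.

It increases.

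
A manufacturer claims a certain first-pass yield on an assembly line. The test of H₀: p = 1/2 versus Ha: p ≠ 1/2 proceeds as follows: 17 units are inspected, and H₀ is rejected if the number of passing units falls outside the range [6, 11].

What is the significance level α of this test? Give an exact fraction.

4701/32768

The significance level is the null-hypothesis probability of the rejection region {≤5} ∪ {≥12}.
The two tails are symmetric, so α = 2·(1 + 17 + 136 + 680 + 2380 + 6188)/2^17 = 18804/131072 = 4701/32768.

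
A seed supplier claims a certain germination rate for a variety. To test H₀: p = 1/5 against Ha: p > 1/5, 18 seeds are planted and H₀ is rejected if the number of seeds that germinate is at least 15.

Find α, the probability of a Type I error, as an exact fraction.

Under H₀, Y ~ Binomial(18, 1/5), and α = P(Y ≥ 15).
Adding the binomial terms for j = 15 through 18 with p = 1/5 yields 10949/762939453125.

10949/762939453125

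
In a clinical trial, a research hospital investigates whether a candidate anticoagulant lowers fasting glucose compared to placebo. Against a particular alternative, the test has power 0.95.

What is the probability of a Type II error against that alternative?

Power = 1 − β, so β = 1 − 0.95 = 0.05.

0.05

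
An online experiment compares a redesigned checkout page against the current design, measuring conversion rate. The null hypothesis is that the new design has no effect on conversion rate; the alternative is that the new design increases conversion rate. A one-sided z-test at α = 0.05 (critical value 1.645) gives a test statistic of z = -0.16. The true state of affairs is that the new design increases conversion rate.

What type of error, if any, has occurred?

Type II error

Since z = -0.16 ≤ z* = 1.645, H₀ is not rejected.
H₀ is false (actually the new design increases conversion rate).
Failing to reject a false H₀ is a Type II error.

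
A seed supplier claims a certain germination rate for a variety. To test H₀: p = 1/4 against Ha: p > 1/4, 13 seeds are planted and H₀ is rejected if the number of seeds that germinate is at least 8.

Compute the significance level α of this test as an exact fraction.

23695/4194304

The Type I error probability is α = P(X ≥ 8) computed under H₀, where X ~ Binomial(13, 1/4).
Summing C(13,j)(1/4)^j(3/4)^{13−j} for j = 8,…,13 gives 23695/4194304.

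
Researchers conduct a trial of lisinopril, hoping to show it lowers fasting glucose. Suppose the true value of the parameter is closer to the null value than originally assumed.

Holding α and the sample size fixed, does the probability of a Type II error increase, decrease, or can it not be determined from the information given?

A smaller departure from H₀ means the test statistic under Ha is distributed closer to where it would be under H₀; rejection becomes less likely.

It increases.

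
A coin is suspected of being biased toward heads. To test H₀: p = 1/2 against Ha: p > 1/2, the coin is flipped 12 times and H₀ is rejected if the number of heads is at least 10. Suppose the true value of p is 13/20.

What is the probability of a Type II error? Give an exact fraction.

β = P(fail to reject H₀ | Ha true) = P(S ≤ 9 | p = 13/20), S ~ Binomial(12, 13/20).
Equivalently, β = 1 − P(S ≥ 10) = 695265215827749/819200000000000.

695265215827749/819200000000000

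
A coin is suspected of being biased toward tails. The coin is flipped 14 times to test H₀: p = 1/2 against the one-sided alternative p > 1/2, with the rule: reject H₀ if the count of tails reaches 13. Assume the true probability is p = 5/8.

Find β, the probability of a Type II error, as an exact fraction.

4340673464229/4398046511104

β = P(fail to reject H₀ | Ha true) = P(S ≤ 12 | p = 5/8), S ~ Binomial(14, 5/8).
Adding the binomial probabilities P(S=0)+…+P(S=12) at p = 5/8 gives 4340673464229/4398046511104.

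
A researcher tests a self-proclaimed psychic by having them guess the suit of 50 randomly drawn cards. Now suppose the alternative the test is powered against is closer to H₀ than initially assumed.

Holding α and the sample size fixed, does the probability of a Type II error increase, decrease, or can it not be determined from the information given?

A smaller true effect puts the Ha sampling distribution closer to H₀, so more of it falls in the non-rejection region.

It increases.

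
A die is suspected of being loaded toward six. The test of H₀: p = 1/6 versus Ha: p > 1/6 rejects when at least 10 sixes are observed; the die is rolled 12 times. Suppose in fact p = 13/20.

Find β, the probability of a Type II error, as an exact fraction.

β = P(fail to reject H₀ | Ha true) = P(S ≤ 9 | p = 13/20), S ~ Binomial(12, 13/20).
Summing C(12,j)·(13/20)^j·(7/20)^{12-j} for j = 0..9 gives 695265215827749/819200000000000.

695265215827749/819200000000000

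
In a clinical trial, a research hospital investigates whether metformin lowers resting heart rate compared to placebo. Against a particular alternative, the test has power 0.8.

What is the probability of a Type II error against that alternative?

0.2

Power = 1 − β, so β = 1 − 0.8 = 0.2.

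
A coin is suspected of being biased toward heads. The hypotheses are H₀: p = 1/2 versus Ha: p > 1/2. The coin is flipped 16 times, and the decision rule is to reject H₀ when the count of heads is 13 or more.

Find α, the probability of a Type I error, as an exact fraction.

The Type I error probability is α = P(X ≥ 13) computed under H₀, where X ~ Binomial(16, 1/2).
That's C(16,13) + C(16,14) + C(16,15) + C(16,16) over 2^16, i.e. (560 + 120 + 16 + 1)/65536 = 697/65536.

697/65536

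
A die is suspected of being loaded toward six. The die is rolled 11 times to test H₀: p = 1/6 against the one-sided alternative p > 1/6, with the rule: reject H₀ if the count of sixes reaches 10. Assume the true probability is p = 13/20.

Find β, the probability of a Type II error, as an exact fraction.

A Type II error is failing to reject when Ha holds: with p = 13/20, β = P(S ≤ 9).
Summing C(11,j)·(13/20)^j·(7/20)^{11-j} for j = 0..9 gives 19239273573359/20480000000000.

19239273573359/20480000000000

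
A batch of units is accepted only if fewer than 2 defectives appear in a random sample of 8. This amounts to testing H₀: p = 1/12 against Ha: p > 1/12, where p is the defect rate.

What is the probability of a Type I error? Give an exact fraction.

α = P(reject H₀ | H₀ true) = P(Y ≥ 2 | p = 1/12), Y ~ Binomial(8, 1/12).
Via the complement, α = 1 − Σ_{j=0}^{1} C(8,j)(1/12)^j(11/12)^{8-j} = 59725447/429981696.

59725447/429981696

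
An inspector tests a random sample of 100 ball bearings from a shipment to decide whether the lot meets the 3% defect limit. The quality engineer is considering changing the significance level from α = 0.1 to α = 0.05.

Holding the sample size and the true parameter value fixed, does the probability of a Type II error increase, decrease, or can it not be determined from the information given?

It increases.

Tightening α shrinks the rejection region. When Ha holds, fewer sample outcomes clear the stricter threshold, so more fall in the acceptance region.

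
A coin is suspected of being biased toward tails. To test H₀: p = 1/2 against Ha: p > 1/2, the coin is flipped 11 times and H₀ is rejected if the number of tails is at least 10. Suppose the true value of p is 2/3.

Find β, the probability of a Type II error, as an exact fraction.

163835/177147

β = P(fail to reject H₀ | Ha true) = P(K ≤ 9 | p = 2/3), K ~ Binomial(11, 2/3).
Adding the binomial probabilities P(K=0)+…+P(K=9) at p = 2/3 gives 163835/177147.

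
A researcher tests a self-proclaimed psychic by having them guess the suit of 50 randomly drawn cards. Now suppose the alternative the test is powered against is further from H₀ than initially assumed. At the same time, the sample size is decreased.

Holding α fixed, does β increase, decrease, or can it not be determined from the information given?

The first change alone would make β decrease; the second alone would make β increase. Which effect dominates depends on the magnitudes, which are not given.

Cannot be determined from the information given.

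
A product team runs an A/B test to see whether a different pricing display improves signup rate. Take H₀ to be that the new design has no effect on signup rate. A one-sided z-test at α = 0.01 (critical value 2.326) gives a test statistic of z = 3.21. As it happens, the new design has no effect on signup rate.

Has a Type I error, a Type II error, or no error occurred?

Type I error

Since z = 3.21 > z* = 2.326, H₀ is rejected.
H₀ is true (actually the new design has no effect on signup rate).
Rejecting a true H₀ is a Type I error.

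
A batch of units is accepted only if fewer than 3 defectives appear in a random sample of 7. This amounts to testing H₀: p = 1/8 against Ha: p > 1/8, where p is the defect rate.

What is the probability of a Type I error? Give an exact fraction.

97119/2097152

Under H₀, Y ~ Binomial(7, 1/8); the Type I error rate is P(Y ≥ 3).
Via the complement, α = 1 − Σ_{j=0}^{2} C(7,j)(1/8)^j(7/8)^{7-j} = 97119/2097152.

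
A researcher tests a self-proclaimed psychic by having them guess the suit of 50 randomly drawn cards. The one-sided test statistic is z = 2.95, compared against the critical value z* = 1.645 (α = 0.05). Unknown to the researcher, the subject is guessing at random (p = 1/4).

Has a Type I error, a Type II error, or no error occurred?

Type I error

The conventional null hypothesis is that the subject is guessing at random (p = 1/4).
Since z = 2.95 > z* = 1.645, H₀ is rejected.
H₀ is true (actually the subject is guessing at random (p = 1/4)).
Rejecting a true H₀ is a Type I error.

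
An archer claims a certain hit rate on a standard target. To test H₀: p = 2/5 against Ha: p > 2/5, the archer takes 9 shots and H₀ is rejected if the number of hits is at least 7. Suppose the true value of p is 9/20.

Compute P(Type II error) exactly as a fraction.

30407271323/32000000000

A Type II error is failing to reject when Ha holds: with p = 9/20, β = P(X ≤ 6).
Summing C(9,j)·(9/20)^j·(11/20)^{9-j} for j = 0..6 gives 30407271323/32000000000.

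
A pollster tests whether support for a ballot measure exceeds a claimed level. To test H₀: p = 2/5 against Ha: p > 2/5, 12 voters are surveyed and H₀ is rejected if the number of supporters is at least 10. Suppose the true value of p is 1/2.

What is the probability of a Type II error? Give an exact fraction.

β = P(fail to reject H₀ | Ha true) = P(Y ≤ 9 | p = 1/2), Y ~ Binomial(12, 1/2).
Adding the binomial probabilities P(Y=0)+…+P(Y=9) at p = 1/2 gives 4017/4096.

4017/4096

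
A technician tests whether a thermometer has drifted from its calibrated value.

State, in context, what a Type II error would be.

With the conventional null hypothesis that the instrument is correctly calibrated:
A Type II error is failing to reject H₀ when H₀ is false.
Here that means leaving the instrument in service when actually the instrument has drifted out of calibration.

A Type II error would mean concluding that the instrument is correctly calibrated (or at least failing to establish that the instrument has drifted out of calibration) when in fact the instrument has drifted out of calibration.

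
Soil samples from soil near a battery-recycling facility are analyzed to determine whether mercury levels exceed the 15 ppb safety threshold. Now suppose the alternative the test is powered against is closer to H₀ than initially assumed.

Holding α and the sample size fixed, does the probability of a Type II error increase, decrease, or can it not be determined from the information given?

A smaller true effect puts the Ha sampling distribution closer to H₀, so more of it falls in the non-rejection region.

It increases.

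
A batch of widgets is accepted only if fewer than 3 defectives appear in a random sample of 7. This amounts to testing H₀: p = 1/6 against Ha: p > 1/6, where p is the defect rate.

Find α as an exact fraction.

331/3456

Under H₀, S ~ Binomial(7, 1/6); the Type I error rate is P(S ≥ 3).
Computing the lower-tail complement: 1 − 3125/3456 = 331/3456.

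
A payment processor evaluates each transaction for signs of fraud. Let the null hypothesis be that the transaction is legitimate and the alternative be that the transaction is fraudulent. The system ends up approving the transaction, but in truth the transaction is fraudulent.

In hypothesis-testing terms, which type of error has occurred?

Type II error

'Approving the transaction' corresponds to failing to reject H₀.
H₀ was not rejected but H₀ is false — a Type II error (false negative).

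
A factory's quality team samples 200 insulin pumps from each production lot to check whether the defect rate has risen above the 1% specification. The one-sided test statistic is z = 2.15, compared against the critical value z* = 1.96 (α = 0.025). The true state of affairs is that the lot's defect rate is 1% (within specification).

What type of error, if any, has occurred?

Type I error

The conventional null hypothesis is that the lot's defect rate is 1% (within specification).
Since z = 2.15 > z* = 1.96, H₀ is rejected.
H₀ is true (actually the lot's defect rate is 1% (within specification)).
Rejecting a true H₀ is a Type I error.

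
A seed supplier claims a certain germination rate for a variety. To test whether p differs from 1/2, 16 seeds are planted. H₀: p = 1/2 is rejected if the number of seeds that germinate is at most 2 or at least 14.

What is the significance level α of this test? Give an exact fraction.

α = P(S ≤ 2 or S ≥ 14 | p = 1/2), S ~ Binomial(16, 1/2).
By symmetry, α = 2·P(S ≤ 2) = 2·(1 + 16 + 120)/65536 = 274/65536 = 137/32768.

137/32768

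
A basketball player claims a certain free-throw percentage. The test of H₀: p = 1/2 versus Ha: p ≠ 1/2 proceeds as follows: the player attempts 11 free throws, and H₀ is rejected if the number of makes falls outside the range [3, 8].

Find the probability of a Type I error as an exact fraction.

67/1024

Under H₀, X ~ Binomial(11, 1/2); α is the probability of landing in either tail, P(X ≤ 2) + P(X ≥ 9).
By symmetry, α = 2·P(X ≤ 2) = 2·(1 + 11 + 55)/2048 = 134/2048 = 67/1024.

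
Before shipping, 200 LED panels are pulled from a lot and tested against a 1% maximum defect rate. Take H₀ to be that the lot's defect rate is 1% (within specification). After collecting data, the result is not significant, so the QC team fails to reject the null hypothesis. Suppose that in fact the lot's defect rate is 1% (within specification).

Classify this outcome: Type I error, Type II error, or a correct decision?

The test retained a true H₀ — the decision matches the true state.

Neither — the decision is correct.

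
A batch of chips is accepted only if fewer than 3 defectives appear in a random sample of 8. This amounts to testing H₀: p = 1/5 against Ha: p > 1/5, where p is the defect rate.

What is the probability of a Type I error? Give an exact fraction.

Under H₀, K ~ Binomial(8, 1/5); the Type I error rate is P(K ≥ 3).
Computing the lower-tail complement: 1 − 311296/390625 = 79329/390625.

79329/390625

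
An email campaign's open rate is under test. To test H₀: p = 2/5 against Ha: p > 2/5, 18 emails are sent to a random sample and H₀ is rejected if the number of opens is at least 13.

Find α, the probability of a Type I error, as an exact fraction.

The Type I error probability is α = P(X ≥ 13) computed under H₀, where X ~ Binomial(18, 2/5).
Adding the binomial terms for j = 13 through 18 with p = 2/5 yields 21936406528/3814697265625.

21936406528/3814697265625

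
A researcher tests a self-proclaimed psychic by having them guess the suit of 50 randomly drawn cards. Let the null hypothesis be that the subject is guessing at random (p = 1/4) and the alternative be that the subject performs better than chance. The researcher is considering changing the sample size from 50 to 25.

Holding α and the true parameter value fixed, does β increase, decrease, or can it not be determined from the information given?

Reducing n widens both sampling distributions, so the test has less ability to distinguish Ha from H₀.

It increases.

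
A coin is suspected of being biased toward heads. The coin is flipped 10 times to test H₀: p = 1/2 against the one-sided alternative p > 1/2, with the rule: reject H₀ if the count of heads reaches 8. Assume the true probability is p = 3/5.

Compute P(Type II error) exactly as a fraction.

A Type II error is failing to reject when Ha holds: with p = 3/5, β = P(K ≤ 7).
Adding the binomial probabilities P(K=0)+…+P(K=7) at p = 3/5 gives 8131936/9765625.

8131936/9765625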